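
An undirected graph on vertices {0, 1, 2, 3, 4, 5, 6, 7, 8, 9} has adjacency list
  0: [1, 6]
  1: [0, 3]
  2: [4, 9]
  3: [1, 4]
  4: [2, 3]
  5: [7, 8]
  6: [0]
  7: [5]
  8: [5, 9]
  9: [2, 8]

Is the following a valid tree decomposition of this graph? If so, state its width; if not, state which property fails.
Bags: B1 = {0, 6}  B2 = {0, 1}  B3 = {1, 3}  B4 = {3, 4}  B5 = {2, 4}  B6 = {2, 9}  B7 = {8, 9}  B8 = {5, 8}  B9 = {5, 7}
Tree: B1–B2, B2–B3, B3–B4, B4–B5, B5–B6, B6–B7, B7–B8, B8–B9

Yes; width 1.

Checking the three conditions: (i) the bags cover all of {0, 1, 2, 3, 4, 5, 6, 7, 8, 9}; (ii) for each edge, some bag contains both endpoints; (iii) the bags containing any fixed vertex form a subtree. All hold, so the decomposition is valid with width 2 − 1 = 1.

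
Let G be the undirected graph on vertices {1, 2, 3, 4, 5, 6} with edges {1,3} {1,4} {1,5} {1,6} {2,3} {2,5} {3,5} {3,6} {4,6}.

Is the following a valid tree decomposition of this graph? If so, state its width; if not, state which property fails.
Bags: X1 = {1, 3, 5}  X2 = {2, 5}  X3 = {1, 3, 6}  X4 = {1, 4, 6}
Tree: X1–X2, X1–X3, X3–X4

No — edge (3,2) lies in no bag.

A tree decomposition must satisfy three properties: every vertex lies in some bag; for every edge, both endpoints lie together in some bag; and for every vertex, the bags containing it form a connected subtree. Here edge (3,2) lies in no bag, so the decomposition is invalid.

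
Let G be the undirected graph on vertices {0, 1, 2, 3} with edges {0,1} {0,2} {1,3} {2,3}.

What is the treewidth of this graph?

A width-2 tree decomposition is:
Bags: B1 = {0, 2, 3}  B2 = {0, 1, 3}
Tree: B1–B2
Every bag has size at most 3, so the width is 3 − 1 = 2 and tw(G) ≤ 2. Since 3–2–0–1–3 is a cycle in G, G is not acyclic. Forests are exactly the graphs of treewidth ≤ 1, so tw(G) ≥ 2. Therefore the treewidth is 2.

2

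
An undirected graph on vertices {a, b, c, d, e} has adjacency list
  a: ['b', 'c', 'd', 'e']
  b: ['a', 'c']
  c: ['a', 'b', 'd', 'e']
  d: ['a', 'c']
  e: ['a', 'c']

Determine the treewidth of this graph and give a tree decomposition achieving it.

Treewidth 2.
One optimal decomposition is:
Bags: B1 = {a, c, d}  B2 = {a, b, c}  B3 = {a, c, e}
Tree: B1–B2, B2–B3

The largest bag has 3 vertices, giving width 2; this decomposition certifies tw(G) ≤ 2. For the lower bound, the 3 vertices {a, c, d} are pairwise adjacent, and any tree decomposition puts a clique entirely inside one bag — forcing width ≥ 2. Therefore the treewidth is 2.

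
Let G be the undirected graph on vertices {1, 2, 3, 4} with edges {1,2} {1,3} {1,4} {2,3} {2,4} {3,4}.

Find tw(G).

A width-3 tree decomposition is:
Bags: B1 = {1, 2, 3, 4}
Tree: (single bag)
With just one bag of size 4, the width is 4 − 1 = 3, so tw(G) ≤ 3. For the lower bound, the 4 vertices {1, 2, 3, 4} are pairwise adjacent, and any tree decomposition puts a clique entirely inside one bag — forcing width ≥ 3. Combining the bounds, tw(G) = 3.

3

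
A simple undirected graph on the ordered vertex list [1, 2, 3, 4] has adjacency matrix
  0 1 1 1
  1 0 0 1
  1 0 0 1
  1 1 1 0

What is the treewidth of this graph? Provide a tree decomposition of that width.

Treewidth 2.
Bags: B1 = {1, 3, 4}  B2 = {1, 2, 4}
Tree: B1–B2

Every bag has size at most 3, so the width is 3 − 1 = 2 and tw(G) ≤ 2. Conversely, {1, 2, 4} is a clique of size 3, and the vertices of any clique must share a bag in every tree decomposition; so some bag has ≥ 3 vertices and tw(G) ≥ 2. Combining the bounds, tw(G) = 2.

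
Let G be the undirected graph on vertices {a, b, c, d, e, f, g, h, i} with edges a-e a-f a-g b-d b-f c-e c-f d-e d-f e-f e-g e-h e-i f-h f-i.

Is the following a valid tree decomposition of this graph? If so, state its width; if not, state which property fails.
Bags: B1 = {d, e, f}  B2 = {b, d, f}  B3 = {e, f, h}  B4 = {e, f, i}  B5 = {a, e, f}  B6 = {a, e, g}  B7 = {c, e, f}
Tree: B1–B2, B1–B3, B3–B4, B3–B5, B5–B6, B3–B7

Yes; width 2.

Vertex coverage: the bags together contain {a, b, c, d, e, f, g, h, i}, the full vertex set. Edge coverage: each edge of G has both endpoints in at least one bag. Running intersection: for every vertex, the bags containing it form a connected subtree. All three properties hold, so this is a valid tree decomposition of width max|bag| − 1 = 2, and hence tw(G) ≤ 2.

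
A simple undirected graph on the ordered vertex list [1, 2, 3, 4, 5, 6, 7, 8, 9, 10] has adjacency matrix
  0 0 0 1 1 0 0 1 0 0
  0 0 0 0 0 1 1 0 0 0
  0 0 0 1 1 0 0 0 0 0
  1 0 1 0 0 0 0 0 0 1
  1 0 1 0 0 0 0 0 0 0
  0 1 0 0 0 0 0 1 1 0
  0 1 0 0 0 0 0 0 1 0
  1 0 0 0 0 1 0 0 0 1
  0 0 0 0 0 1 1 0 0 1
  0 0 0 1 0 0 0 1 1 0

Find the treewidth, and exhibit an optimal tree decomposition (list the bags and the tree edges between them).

Treewidth 2.
Bags: B1 = {2, 7, 9}  B2 = {2, 6, 9}  B3 = {6, 9, 10}  B4 = {6, 8, 10}  B5 = {4, 8, 10}  B6 = {1, 4, 8}  B7 = {1, 3, 4}  B8 = {1, 3, 5}
Tree: B1–B2, B2–B3, B3–B4, B4–B5, B5–B6, B6–B7, B7–B8

Each bag holds 3 vertices, so the decomposition has width 2, which upper-bounds the treewidth. The edges 7–2–6–9–7 form a cycle, so G is not a tree and its treewidth is at least 2. The upper and lower bounds meet at 2, so that is the treewidth.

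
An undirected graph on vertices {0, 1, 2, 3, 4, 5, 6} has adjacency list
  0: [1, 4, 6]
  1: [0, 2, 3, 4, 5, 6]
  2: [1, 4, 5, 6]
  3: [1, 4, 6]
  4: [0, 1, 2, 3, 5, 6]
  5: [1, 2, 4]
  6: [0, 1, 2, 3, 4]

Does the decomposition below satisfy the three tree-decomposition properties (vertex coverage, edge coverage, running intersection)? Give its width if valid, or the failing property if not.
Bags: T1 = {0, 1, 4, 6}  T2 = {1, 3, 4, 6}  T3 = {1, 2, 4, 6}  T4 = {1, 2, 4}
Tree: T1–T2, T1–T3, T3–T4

A tree decomposition must satisfy three properties: every vertex lies in some bag; for every edge, both endpoints lie together in some bag; and for every vertex, the bags containing it form a connected subtree. Here vertex 5 appears in no bag, so the decomposition is invalid.

No — vertex 5 appears in no bag.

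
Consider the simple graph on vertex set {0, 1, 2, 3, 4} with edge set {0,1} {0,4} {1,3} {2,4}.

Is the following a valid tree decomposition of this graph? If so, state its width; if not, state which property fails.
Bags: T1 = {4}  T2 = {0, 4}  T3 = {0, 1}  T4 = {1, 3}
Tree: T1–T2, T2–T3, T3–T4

No — vertex 2 appears in no bag.

A tree decomposition must satisfy three properties: every vertex lies in some bag; for every edge, both endpoints lie together in some bag; and for every vertex, the bags containing it form a connected subtree. Here vertex 2 appears in no bag, so the decomposition is invalid.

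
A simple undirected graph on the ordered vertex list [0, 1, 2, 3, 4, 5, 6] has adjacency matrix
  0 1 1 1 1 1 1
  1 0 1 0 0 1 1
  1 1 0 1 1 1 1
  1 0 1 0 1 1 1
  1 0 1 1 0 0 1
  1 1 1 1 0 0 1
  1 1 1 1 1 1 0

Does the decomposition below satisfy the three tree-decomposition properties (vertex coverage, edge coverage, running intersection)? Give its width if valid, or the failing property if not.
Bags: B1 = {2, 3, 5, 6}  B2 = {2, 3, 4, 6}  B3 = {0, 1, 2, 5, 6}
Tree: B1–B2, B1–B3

No — edge (0,3) lies in no bag.

A tree decomposition must satisfy three properties: every vertex lies in some bag; for every edge, both endpoints lie together in some bag; and for every vertex, the bags containing it form a connected subtree. Here edge (0,3) lies in no bag, so the decomposition is invalid.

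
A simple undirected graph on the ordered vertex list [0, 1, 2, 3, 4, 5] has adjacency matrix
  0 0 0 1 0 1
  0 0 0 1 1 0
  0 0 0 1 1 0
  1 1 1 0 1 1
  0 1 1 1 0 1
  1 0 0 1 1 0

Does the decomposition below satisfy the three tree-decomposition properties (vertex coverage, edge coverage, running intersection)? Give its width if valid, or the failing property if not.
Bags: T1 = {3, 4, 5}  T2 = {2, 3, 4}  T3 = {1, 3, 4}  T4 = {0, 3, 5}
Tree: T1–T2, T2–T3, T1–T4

Yes; width 2.

Vertex coverage: the bags together contain {0, 1, 2, 3, 4, 5}, the full vertex set. Edge coverage: each edge of G has both endpoints in at least one bag. Running intersection: for every vertex, the bags containing it form a connected subtree. All three properties hold, so this is a valid tree decomposition of width max|bag| − 1 = 2, and hence tw(G) ≤ 2.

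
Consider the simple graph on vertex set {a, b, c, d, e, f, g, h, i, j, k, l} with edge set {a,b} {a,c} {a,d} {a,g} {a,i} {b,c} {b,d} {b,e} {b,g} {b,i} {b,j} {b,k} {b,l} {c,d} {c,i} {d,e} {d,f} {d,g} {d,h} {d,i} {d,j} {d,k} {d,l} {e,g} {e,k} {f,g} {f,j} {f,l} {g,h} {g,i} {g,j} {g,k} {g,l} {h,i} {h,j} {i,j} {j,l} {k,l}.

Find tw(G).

A width-4 tree decomposition is:
Bags: B1 = {a, b, c, d, i}  B2 = {a, b, d, g, i}  B3 = {b, d, g, i, j}  B4 = {d, g, h, i, j}  B5 = {b, d, g, j, l}  B6 = {b, d, g, k, l}  B7 = {d, f, g, j, l}  B8 = {b, d, e, g, k}
Tree: B1–B2, B2–B3, B3–B4, B3–B5, B5–B6, B5–B7, B6–B8
Each bag holds 5 vertices, so the decomposition has width 4, which upper-bounds the treewidth. On the other hand G contains the 5-clique {d, g, h, i, j}. A clique must lie in a single bag of any decomposition, so no decomposition can have width below 4. The upper and lower bounds meet at 4, so that is the treewidth.

4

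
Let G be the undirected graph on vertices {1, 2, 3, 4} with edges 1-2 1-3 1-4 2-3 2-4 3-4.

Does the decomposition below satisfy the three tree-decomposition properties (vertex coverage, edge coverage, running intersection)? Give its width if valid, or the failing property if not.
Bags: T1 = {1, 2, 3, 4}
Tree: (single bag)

Vertex coverage: the bags together contain {1, 2, 3, 4}, the full vertex set. Edge coverage: each edge of G has both endpoints in at least one bag. Running intersection: for every vertex, the bags containing it form a connected subtree. All three properties hold, so this is a valid tree decomposition of width max|bag| − 1 = 3, and hence tw(G) ≤ 3.

Yes; width 3.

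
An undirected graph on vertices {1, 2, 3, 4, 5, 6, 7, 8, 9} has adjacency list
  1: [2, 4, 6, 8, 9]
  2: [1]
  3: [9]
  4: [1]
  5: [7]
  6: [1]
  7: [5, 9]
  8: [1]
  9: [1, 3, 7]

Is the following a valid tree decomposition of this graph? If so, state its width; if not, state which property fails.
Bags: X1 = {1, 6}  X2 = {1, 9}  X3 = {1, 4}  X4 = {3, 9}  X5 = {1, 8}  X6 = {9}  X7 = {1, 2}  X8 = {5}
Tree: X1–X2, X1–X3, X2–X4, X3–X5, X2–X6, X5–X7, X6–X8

No — vertex 7 appears in no bag.

A tree decomposition must satisfy three properties: every vertex lies in some bag; for every edge, both endpoints lie together in some bag; and for every vertex, the bags containing it form a connected subtree. Here vertex 7 appears in no bag, so the decomposition is invalid.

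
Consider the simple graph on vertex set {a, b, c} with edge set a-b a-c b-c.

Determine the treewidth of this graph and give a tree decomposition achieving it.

Treewidth 2.
One such decomposition:
Bags: B1 = {a, b, c}
Tree: (single bag)

A single bag containing all 3 vertices is trivially a valid decomposition of width 2. For the lower bound, the 3 vertices {a, b, c} are pairwise adjacent, and any tree decomposition puts a clique entirely inside one bag — forcing width ≥ 2. Therefore the treewidth is 2.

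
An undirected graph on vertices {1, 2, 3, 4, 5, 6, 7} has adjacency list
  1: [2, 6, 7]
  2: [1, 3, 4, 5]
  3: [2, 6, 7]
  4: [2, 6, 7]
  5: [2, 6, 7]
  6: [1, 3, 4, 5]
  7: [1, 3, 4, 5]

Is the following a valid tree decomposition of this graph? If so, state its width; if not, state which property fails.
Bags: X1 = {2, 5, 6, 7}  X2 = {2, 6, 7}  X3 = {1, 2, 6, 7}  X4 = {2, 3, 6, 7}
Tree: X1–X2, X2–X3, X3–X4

No — vertex 4 appears in no bag.

A tree decomposition must satisfy three properties: every vertex lies in some bag; for every edge, both endpoints lie together in some bag; and for every vertex, the bags containing it form a connected subtree. Here vertex 4 appears in no bag, so the decomposition is invalid.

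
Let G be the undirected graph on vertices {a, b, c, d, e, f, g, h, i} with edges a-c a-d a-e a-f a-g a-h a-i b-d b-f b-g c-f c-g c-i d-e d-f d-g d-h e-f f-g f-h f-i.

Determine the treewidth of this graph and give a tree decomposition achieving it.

Treewidth 3.
One optimal decomposition is:
Bags: B1 = {a, c, f, g}  B2 = {a, d, f, g}  B3 = {a, d, f, h}  B4 = {a, c, f, i}  B5 = {a, d, e, f}  B6 = {b, d, f, g}
Tree: B1–B2, B2–B3, B1–B4, B2–B5, B2–B6

The largest bag has 4 vertices, giving width 3; this decomposition certifies tw(G) ≤ 3. On the other hand G contains the 4-clique {a, d, f, g}. A clique must lie in a single bag of any decomposition, so no decomposition can have width below 3. The upper and lower bounds meet at 3, so that is the treewidth.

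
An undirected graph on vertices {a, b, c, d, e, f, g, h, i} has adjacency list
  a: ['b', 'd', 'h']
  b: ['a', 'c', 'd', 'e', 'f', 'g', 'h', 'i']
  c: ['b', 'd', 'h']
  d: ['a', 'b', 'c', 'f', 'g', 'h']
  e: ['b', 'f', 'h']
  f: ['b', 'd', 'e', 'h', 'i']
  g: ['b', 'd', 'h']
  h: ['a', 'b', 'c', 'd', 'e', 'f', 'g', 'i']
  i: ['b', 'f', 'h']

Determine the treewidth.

3

A width-3 tree decomposition is:
Bags: B1 = {b, c, d, h}  B2 = {b, d, g, h}  B3 = {a, b, d, h}  B4 = {b, d, f, h}  B5 = {b, e, f, h}  B6 = {b, f, h, i}
Tree: B1–B2, B2–B3, B3–B4, B4–B5, B5–B6
Every bag has size at most 4, so the width is 4 − 1 = 3 and tw(G) ≤ 3. Conversely, {b, d, g, h} is a clique of size 4, and the vertices of any clique must share a bag in every tree decomposition; so some bag has ≥ 4 vertices and tw(G) ≥ 3. Hence tw(G) = 3 exactly.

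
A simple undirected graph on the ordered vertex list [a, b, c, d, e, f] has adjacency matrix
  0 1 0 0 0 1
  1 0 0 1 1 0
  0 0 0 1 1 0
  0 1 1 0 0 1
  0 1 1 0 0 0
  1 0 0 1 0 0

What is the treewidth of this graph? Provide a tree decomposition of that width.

The largest bag has 3 vertices, giving width 2; this decomposition certifies tw(G) ≤ 2. The edges c–e–b–d–c form a cycle, so G is not a tree and its treewidth is at least 2. Combining the bounds, tw(G) = 2.

Treewidth 2.
One such decomposition:
Bags: B1 = {c, d, e}  B2 = {b, d, e}  B3 = {b, d, f}  B4 = {a, b, f}
Tree: B1–B2, B2–B3, B3–B4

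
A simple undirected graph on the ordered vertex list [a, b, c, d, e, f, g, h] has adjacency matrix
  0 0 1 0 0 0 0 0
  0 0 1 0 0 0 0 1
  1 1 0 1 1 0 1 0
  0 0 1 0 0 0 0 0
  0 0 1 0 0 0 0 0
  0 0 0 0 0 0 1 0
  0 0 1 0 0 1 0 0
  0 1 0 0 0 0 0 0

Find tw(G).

1

A width-1 tree decomposition is:
Bags: B1 = {c, d}  B2 = {a, c}  B3 = {b, c}  B4 = {c, e}  B5 = {c, g}  B6 = {f, g}  B7 = {b, h}
Tree: B1–B2, B1–B3, B2–B4, B2–B5, B5–B6, B3–B7
Every bag has size at most 2, so the width is 2 − 1 = 1 and tw(G) ≤ 1. Any graph with an edge has treewidth ≥ 1, and G has the edge c–d. Hence tw(G) = 1 exactly.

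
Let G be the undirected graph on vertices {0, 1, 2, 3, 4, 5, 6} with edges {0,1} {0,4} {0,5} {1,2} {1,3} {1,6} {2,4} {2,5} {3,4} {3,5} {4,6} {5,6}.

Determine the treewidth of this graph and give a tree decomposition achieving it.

The largest bag has 4 vertices, giving width 3; this decomposition certifies tw(G) ≤ 3. For the lower bound: the 4 vertex sets {0,4}, {1,6}, {5}, {2} are disjoint, each induces a connected subgraph, and every pair is joined by at least one edge of G. Contracting each set to a single vertex therefore yields K_{4} as a minor, and since treewidth is minor-monotone, tw(G) ≥ tw(K_{4}) = 3. Hence tw(G) = 3 exactly.

Treewidth 3.
One such decomposition:
Bags: B1 = {0, 1, 4, 5}  B2 = {1, 4, 5, 6}  B3 = {1, 2, 4, 5}  B4 = {1, 3, 4, 5}
Tree: B1–B2, B2–B3, B3–B4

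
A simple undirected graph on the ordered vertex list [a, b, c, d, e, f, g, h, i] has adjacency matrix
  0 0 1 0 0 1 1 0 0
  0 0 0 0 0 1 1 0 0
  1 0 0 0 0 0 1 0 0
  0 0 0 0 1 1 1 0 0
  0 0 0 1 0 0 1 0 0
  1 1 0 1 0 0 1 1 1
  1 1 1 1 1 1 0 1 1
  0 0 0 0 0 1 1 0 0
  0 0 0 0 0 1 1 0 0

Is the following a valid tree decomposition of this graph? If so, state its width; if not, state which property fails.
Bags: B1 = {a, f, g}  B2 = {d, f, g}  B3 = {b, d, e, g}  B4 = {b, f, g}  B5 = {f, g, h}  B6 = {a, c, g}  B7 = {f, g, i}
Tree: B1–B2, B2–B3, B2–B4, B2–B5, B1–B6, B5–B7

No — bags containing vertex b are not connected in the tree.

A tree decomposition must satisfy three properties: every vertex lies in some bag; for every edge, both endpoints lie together in some bag; and for every vertex, the bags containing it form a connected subtree. Here bags containing vertex b are not connected in the tree, so the decomposition is invalid.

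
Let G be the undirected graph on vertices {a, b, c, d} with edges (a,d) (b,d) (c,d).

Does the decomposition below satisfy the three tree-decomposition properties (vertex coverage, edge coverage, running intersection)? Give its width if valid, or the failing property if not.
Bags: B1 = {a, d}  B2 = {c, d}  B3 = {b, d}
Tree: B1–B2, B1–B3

Yes; width 1.

Checking the three conditions: (i) the bags cover all of {a, b, c, d}; (ii) for each edge, some bag contains both endpoints; (iii) the bags containing any fixed vertex form a subtree. All hold, so the decomposition is valid with width 2 − 1 = 1.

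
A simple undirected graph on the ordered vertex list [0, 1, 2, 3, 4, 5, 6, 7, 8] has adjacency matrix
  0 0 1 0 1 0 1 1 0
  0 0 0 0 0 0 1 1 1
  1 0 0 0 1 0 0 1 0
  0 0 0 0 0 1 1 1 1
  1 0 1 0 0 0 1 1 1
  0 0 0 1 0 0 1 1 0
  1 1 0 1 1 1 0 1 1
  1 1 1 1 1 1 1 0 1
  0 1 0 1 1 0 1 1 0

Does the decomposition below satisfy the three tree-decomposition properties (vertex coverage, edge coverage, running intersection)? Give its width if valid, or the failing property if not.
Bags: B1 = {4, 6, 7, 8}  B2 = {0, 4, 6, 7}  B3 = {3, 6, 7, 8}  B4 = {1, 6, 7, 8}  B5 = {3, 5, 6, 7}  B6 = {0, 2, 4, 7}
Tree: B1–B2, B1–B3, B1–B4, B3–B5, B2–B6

Yes; width 3.

Checking the three conditions: (i) the bags cover all of {0, 1, 2, 3, 4, 5, 6, 7, 8}; (ii) for each edge, some bag contains both endpoints; (iii) the bags containing any fixed vertex form a subtree. All hold, so the decomposition is valid with width 4 − 1 = 3.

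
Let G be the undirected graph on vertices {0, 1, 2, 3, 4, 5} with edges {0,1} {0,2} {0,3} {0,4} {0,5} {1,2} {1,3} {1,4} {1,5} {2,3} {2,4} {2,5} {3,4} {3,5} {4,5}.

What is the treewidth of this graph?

A width-5 tree decomposition is:
Bags: B1 = {0, 1, 2, 3, 4, 5}
Tree: (single bag)
With just one bag of size 6, the width is 6 − 1 = 5, so tw(G) ≤ 5. For the lower bound, the 6 vertices {0, 1, 2, 3, 4, 5} are pairwise adjacent, and any tree decomposition puts a clique entirely inside one bag — forcing width ≥ 5. The upper and lower bounds meet at 5, so that is the treewidth.

5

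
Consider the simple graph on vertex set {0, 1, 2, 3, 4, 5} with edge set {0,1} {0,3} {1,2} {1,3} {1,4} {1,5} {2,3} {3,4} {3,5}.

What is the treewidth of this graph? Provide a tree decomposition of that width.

Treewidth 2.
One optimal decomposition is:
Bags: B1 = {0, 1, 3}  B2 = {1, 3, 5}  B3 = {1, 3, 4}  B4 = {1, 2, 3}
Tree: B1–B2, B1–B3, B1–B4

Every bag has size at most 3, so the width is 3 − 1 = 2 and tw(G) ≤ 2. For the lower bound, the 3 vertices {0, 1, 3} are pairwise adjacent, and any tree decomposition puts a clique entirely inside one bag — forcing width ≥ 2. Therefore the treewidth is 2.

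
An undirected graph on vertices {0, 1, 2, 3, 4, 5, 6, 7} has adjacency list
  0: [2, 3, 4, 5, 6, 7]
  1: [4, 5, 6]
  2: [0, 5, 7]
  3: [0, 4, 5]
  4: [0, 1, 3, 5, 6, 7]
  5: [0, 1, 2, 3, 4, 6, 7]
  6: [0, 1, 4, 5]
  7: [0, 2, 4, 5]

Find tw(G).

3

A width-3 tree decomposition is:
Bags: B1 = {1, 4, 5, 6}  B2 = {0, 4, 5, 6}  B3 = {0, 3, 4, 5}  B4 = {0, 4, 5, 7}  B5 = {0, 2, 5, 7}
Tree: B1–B2, B2–B3, B3–B4, B4–B5
Each bag holds 4 vertices, so the decomposition has width 3, which upper-bounds the treewidth. On the other hand G contains the 4-clique {0, 2, 5, 7}. A clique must lie in a single bag of any decomposition, so no decomposition can have width below 3. Therefore the treewidth is 3.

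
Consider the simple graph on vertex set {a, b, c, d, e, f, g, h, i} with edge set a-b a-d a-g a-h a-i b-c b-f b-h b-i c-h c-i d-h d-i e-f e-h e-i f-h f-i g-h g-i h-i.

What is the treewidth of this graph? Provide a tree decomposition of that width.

The largest bag has 4 vertices, giving width 3; this decomposition certifies tw(G) ≤ 3. For the lower bound, the 4 vertices {a, d, h, i} are pairwise adjacent, and any tree decomposition puts a clique entirely inside one bag — forcing width ≥ 3. The upper and lower bounds meet at 3, so that is the treewidth.

Treewidth 3.
One such decomposition:
Bags: B1 = {a, b, h, i}  B2 = {a, d, h, i}  B3 = {b, c, h, i}  B4 = {b, f, h, i}  B5 = {e, f, h, i}  B6 = {a, g, h, i}
Tree: B1–B2, B1–B3, B3–B4, B4–B5, B2–B6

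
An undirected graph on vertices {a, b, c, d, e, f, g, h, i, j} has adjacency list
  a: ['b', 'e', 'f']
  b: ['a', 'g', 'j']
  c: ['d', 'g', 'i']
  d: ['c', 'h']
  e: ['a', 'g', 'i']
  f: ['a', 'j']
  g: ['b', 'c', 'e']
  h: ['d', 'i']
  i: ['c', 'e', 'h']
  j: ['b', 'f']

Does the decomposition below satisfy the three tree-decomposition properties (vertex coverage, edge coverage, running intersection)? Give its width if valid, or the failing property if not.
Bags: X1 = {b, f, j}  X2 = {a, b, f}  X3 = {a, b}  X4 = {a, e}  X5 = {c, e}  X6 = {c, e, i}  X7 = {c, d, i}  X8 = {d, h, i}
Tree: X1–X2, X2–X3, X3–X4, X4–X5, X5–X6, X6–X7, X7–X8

A tree decomposition must satisfy three properties: every vertex lies in some bag; for every edge, both endpoints lie together in some bag; and for every vertex, the bags containing it form a connected subtree. Here vertex g appears in no bag, so the decomposition is invalid.

No — vertex g appears in no bag.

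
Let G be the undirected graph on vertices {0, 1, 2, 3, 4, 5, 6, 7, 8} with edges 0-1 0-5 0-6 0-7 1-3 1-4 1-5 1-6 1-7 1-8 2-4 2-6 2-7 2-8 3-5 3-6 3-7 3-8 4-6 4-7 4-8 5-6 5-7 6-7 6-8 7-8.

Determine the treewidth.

A width-4 tree decomposition is:
Bags: B1 = {0, 1, 5, 6, 7}  B2 = {1, 3, 5, 6, 7}  B3 = {1, 3, 6, 7, 8}  B4 = {1, 4, 6, 7, 8}  B5 = {2, 4, 6, 7, 8}
Tree: B1–B2, B2–B3, B3–B4, B4–B5
Every bag has size at most 5, so the width is 5 − 1 = 4 and tw(G) ≤ 4. Conversely, {0, 1, 5, 6, 7} is a clique of size 5, and the vertices of any clique must share a bag in every tree decomposition; so some bag has ≥ 5 vertices and tw(G) ≥ 4. Hence tw(G) = 4 exactly.

4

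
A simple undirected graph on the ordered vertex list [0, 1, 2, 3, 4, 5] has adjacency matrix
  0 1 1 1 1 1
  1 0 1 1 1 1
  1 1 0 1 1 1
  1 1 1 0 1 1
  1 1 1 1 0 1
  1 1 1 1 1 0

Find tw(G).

5

A width-5 tree decomposition is:
Bags: B1 = {0, 1, 2, 3, 4, 5}
Tree: (single bag)
With just one bag of size 6, the width is 6 − 1 = 5, so tw(G) ≤ 5. On the other hand G contains the 6-clique {0, 1, 2, 3, 4, 5}. A clique must lie in a single bag of any decomposition, so no decomposition can have width below 5. Therefore the treewidth is 5.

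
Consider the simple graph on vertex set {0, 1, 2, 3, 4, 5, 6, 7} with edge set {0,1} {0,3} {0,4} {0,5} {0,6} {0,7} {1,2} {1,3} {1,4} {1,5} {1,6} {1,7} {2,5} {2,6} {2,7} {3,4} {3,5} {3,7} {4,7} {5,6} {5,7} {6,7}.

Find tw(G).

4

A width-4 tree decomposition is:
Bags: B1 = {0, 1, 5, 6, 7}  B2 = {0, 1, 3, 5, 7}  B3 = {1, 2, 5, 6, 7}  B4 = {0, 1, 3, 4, 7}
Tree: B1–B2, B1–B3, B2–B4
Every bag has size at most 5, so the width is 5 − 1 = 4 and tw(G) ≤ 4. Conversely, {0, 1, 3, 4, 7} is a clique of size 5, and the vertices of any clique must share a bag in every tree decomposition; so some bag has ≥ 5 vertices and tw(G) ≥ 4. Combining the bounds, tw(G) = 4.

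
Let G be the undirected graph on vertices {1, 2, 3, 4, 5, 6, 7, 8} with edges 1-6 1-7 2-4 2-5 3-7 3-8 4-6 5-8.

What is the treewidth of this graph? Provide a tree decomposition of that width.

Treewidth 2.
One optimal decomposition is:
Bags: B1 = {2, 4, 6}  B2 = {2, 5, 6}  B3 = {5, 6, 8}  B4 = {3, 6, 8}  B5 = {3, 6, 7}  B6 = {1, 6, 7}
Tree: B1–B2, B2–B3, B3–B4, B4–B5, B5–B6

The largest bag has 3 vertices, giving width 2; this decomposition certifies tw(G) ≤ 2. For the lower bound, G contains the cycle 6–4–2–5–8–3–7–1–6, so G is not a forest; only forests have treewidth ≤ 1, hence tw(G) ≥ 2. Hence tw(G) = 2 exactly.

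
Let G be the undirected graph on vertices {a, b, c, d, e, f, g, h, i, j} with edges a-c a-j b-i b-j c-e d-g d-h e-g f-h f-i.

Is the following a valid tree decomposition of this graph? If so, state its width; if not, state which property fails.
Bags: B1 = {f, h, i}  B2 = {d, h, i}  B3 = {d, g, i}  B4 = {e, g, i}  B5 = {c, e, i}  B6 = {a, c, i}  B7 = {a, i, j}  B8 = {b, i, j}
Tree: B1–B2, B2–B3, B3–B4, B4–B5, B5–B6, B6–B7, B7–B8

Checking the three conditions: (i) the bags cover all of {a, b, c, d, e, f, g, h, i, j}; (ii) for each edge, some bag contains both endpoints; (iii) the bags containing any fixed vertex form a subtree. All hold, so the decomposition is valid with width 3 − 1 = 2.

Yes; width 2.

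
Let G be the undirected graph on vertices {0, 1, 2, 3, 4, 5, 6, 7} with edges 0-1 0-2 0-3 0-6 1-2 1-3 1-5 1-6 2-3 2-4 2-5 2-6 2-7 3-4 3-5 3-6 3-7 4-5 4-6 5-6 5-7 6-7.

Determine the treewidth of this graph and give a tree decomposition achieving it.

Treewidth 4.
Bags: B1 = {2, 3, 5, 6, 7}  B2 = {2, 3, 4, 5, 6}  B3 = {1, 2, 3, 5, 6}  B4 = {0, 1, 2, 3, 6}
Tree: B1–B2, B2–B3, B3–B4

Every bag has size at most 5, so the width is 5 − 1 = 4 and tw(G) ≤ 4. For the lower bound, the 5 vertices {0, 1, 2, 3, 6} are pairwise adjacent, and any tree decomposition puts a clique entirely inside one bag — forcing width ≥ 4. Combining the bounds, tw(G) = 4.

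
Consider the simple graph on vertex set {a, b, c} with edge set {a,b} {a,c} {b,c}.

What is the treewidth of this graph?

2

A width-2 tree decomposition is:
Bags: B1 = {a, b, c}
Tree: (single bag)
With just one bag of size 3, the width is 3 − 1 = 2, so tw(G) ≤ 2. On the other hand G contains the 3-clique {a, b, c}. A clique must lie in a single bag of any decomposition, so no decomposition can have width below 2. The upper and lower bounds meet at 2, so that is the treewidth.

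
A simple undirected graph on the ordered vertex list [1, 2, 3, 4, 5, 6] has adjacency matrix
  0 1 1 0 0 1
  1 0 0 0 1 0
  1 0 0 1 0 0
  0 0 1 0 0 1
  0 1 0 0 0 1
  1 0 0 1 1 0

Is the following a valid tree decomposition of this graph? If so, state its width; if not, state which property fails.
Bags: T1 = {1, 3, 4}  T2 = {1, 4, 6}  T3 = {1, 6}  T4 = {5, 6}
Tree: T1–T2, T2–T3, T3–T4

No — vertex 2 appears in no bag.

A tree decomposition must satisfy three properties: every vertex lies in some bag; for every edge, both endpoints lie together in some bag; and for every vertex, the bags containing it form a connected subtree. Here vertex 2 appears in no bag, so the decomposition is invalid.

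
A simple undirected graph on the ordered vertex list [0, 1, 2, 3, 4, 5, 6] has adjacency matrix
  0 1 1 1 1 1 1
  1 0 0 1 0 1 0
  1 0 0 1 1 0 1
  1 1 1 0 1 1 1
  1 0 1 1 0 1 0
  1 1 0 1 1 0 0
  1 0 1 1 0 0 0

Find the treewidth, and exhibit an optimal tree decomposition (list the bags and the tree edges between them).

Treewidth 3.
Bags: B1 = {0, 3, 4, 5}  B2 = {0, 1, 3, 5}  B3 = {0, 2, 3, 4}  B4 = {0, 2, 3, 6}
Tree: B1–B2, B1–B3, B3–B4

The largest bag has 4 vertices, giving width 3; this decomposition certifies tw(G) ≤ 3. Conversely, {0, 1, 3, 5} is a clique of size 4, and the vertices of any clique must share a bag in every tree decomposition; so some bag has ≥ 4 vertices and tw(G) ≥ 3. Hence tw(G) = 3 exactly.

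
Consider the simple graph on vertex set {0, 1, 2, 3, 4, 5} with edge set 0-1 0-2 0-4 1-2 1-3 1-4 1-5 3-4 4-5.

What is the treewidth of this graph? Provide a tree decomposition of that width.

Treewidth 2.
Bags: B1 = {1, 3, 4}  B2 = {0, 1, 4}  B3 = {1, 4, 5}  B4 = {0, 1, 2}
Tree: B1–B2, B2–B3, B2–B4

Each bag holds 3 vertices, so the decomposition has width 2, which upper-bounds the treewidth. Conversely, {0, 1, 2} is a clique of size 3, and the vertices of any clique must share a bag in every tree decomposition; so some bag has ≥ 3 vertices and tw(G) ≥ 2. Combining the bounds, tw(G) = 2.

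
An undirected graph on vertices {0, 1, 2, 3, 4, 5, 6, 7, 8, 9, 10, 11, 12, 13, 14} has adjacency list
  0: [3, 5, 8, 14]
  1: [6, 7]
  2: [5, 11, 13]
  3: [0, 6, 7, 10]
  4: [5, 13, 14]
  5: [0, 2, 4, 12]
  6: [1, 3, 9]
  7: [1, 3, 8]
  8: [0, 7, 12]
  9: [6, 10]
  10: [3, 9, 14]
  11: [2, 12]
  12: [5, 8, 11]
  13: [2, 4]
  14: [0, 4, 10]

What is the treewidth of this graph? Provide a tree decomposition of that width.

The largest bag has 4 vertices, giving width 3; this decomposition certifies tw(G) ≤ 3. For the lower bound: the 4 vertex sets {1,6,9}, {7}, {3}, {0,8,10,14} are disjoint, each induces a connected subgraph, and every pair is joined by at least one edge of G. Contracting each set to a single vertex therefore yields K_{4} as a minor, and since treewidth is minor-monotone, tw(G) ≥ tw(K_{4}) = 3. The upper and lower bounds meet at 3, so that is the treewidth.

Treewidth 3.
Bags: B1 = {1, 6, 7, 9}  B2 = {3, 6, 7, 9}  B3 = {3, 7, 9, 10}  B4 = {3, 7, 8, 10}  B5 = {0, 3, 8, 10}  B6 = {0, 8, 10, 14}  B7 = {0, 8, 12, 14}  B8 = {0, 5, 12, 14}  B9 = {4, 5, 12, 14}  B10 = {4, 5, 11, 12}  B11 = {2, 4, 5, 11}  B12 = {2, 4, 11, 13}
Tree: B1–B2, B2–B3, B3–B4, B4–B5, B5–B6, B6–B7, B7–B8, B8–B9, B9–B10, B10–B11, B11–B12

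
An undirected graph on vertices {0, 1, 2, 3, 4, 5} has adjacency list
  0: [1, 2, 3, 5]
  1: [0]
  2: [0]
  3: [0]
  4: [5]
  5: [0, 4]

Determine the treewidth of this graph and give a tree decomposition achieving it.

Treewidth 1.
One such decomposition:
Bags: B1 = {0, 5}  B2 = {0, 2}  B3 = {4, 5}  B4 = {0, 1}  B5 = {0, 3}
Tree: B1–B2, B1–B3, B2–B4, B4–B5

The largest bag has 2 vertices, giving width 1; this decomposition certifies tw(G) ≤ 1. G has an edge, so its treewidth is at least 1. The upper and lower bounds meet at 1, so that is the treewidth.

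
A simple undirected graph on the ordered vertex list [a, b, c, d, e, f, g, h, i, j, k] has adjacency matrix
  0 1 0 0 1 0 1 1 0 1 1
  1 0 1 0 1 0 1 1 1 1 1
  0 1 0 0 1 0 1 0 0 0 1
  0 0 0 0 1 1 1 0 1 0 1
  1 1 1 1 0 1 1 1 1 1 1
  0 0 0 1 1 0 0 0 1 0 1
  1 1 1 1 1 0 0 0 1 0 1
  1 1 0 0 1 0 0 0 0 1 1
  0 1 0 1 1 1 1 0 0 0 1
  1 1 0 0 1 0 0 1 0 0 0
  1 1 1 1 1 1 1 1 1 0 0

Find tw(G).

4

A width-4 tree decomposition is:
Bags: B1 = {d, e, f, i, k}  B2 = {d, e, g, i, k}  B3 = {b, e, g, i, k}  B4 = {b, c, e, g, k}  B5 = {a, b, e, g, k}  B6 = {a, b, e, h, k}  B7 = {a, b, e, h, j}
Tree: B1–B2, B2–B3, B3–B4, B3–B5, B5–B6, B6–B7
The largest bag has 5 vertices, giving width 4; this decomposition certifies tw(G) ≤ 4. Conversely, {a, b, e, h, j} is a clique of size 5, and the vertices of any clique must share a bag in every tree decomposition; so some bag has ≥ 5 vertices and tw(G) ≥ 4. Hence tw(G) = 4 exactly.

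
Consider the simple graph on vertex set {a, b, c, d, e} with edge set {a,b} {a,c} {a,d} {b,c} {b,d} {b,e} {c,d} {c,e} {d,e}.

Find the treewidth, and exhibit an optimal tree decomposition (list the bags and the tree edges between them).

Treewidth 3.
Bags: B1 = {a, b, c, d}  B2 = {b, c, d, e}
Tree: B1–B2

The largest bag has 4 vertices, giving width 3; this decomposition certifies tw(G) ≤ 3. For the lower bound, the 4 vertices {b, c, d, e} are pairwise adjacent, and any tree decomposition puts a clique entirely inside one bag — forcing width ≥ 3. Therefore the treewidth is 3.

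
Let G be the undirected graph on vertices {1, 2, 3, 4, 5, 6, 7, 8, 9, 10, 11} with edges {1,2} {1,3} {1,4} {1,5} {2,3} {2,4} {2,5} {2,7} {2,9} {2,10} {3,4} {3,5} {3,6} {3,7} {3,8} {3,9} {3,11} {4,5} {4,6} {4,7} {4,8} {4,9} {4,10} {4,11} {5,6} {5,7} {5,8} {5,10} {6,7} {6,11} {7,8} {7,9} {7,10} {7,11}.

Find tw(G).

A width-4 tree decomposition is:
Bags: B1 = {2, 3, 4, 5, 7}  B2 = {3, 4, 5, 6, 7}  B3 = {3, 4, 6, 7, 11}  B4 = {2, 3, 4, 7, 9}  B5 = {2, 4, 5, 7, 10}  B6 = {1, 2, 3, 4, 5}  B7 = {3, 4, 5, 7, 8}
Tree: B1–B2, B2–B3, B1–B4, B1–B5, B1–B6, B2–B7
Each bag holds 5 vertices, so the decomposition has width 4, which upper-bounds the treewidth. For the lower bound, the 5 vertices {2, 4, 5, 7, 10} are pairwise adjacent, and any tree decomposition puts a clique entirely inside one bag — forcing width ≥ 4. Combining the bounds, tw(G) = 4.

4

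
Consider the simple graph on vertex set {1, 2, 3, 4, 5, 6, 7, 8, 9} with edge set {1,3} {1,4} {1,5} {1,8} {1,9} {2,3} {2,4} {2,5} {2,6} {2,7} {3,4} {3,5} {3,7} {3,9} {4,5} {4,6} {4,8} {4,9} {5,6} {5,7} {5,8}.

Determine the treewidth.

A width-3 tree decomposition is:
Bags: B1 = {1, 3, 4, 5}  B2 = {2, 3, 4, 5}  B3 = {2, 4, 5, 6}  B4 = {1, 3, 4, 9}  B5 = {1, 4, 5, 8}  B6 = {2, 3, 5, 7}
Tree: B1–B2, B2–B3, B1–B4, B1–B5, B2–B6
Each bag holds 4 vertices, so the decomposition has width 3, which upper-bounds the treewidth. Conversely, {1, 3, 4, 9} is a clique of size 4, and the vertices of any clique must share a bag in every tree decomposition; so some bag has ≥ 4 vertices and tw(G) ≥ 3. Combining the bounds, tw(G) = 3.

3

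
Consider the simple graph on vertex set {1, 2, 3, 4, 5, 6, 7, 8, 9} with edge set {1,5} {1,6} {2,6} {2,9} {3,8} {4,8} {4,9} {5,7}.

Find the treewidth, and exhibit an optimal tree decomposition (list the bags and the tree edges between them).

Treewidth 1.
Bags: B1 = {5, 7}  B2 = {1, 5}  B3 = {1, 6}  B4 = {2, 6}  B5 = {2, 9}  B6 = {4, 9}  B7 = {4, 8}  B8 = {3, 8}
Tree: B1–B2, B2–B3, B3–B4, B4–B5, B5–B6, B6–B7, B7–B8

Every bag has size at most 2, so the width is 2 − 1 = 1 and tw(G) ≤ 1. Since G has at least one edge (e.g. 7–5), it is not an edgeless graph, so tw(G) ≥ 1. The upper and lower bounds meet at 1, so that is the treewidth.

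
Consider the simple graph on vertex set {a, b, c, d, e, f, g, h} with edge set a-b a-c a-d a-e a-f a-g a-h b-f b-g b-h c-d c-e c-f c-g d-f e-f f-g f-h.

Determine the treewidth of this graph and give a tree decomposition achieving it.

Treewidth 3.
One optimal decomposition is:
Bags: B1 = {a, c, e, f}  B2 = {a, c, f, g}  B3 = {a, b, f, g}  B4 = {a, b, f, h}  B5 = {a, c, d, f}
Tree: B1–B2, B2–B3, B3–B4, B1–B5

Every bag has size at most 4, so the width is 4 − 1 = 3 and tw(G) ≤ 3. On the other hand G contains the 4-clique {a, b, f, h}. A clique must lie in a single bag of any decomposition, so no decomposition can have width below 3. Therefore the treewidth is 3.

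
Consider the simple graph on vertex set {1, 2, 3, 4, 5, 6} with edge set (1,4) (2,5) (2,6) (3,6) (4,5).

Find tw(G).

A width-1 tree decomposition is:
Bags: B1 = {1, 4}  B2 = {4, 5}  B3 = {2, 5}  B4 = {2, 6}  B5 = {3, 6}
Tree: B1–B2, B2–B3, B3–B4, B4–B5
Each bag holds 2 vertices, so the decomposition has width 1, which upper-bounds the treewidth. Since G has at least one edge (e.g. 1–4), it is not an edgeless graph, so tw(G) ≥ 1. Hence tw(G) = 1 exactly.

1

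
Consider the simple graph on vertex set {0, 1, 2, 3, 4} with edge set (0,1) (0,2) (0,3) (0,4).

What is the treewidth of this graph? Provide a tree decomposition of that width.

Treewidth 1.
One such decomposition:
Bags: B1 = {0, 2}  B2 = {0, 3}  B3 = {0, 4}  B4 = {0, 1}
Tree: B1–B2, B2–B3, B3–B4

Each bag holds 2 vertices, so the decomposition has width 1, which upper-bounds the treewidth. Since G has at least one edge (e.g. 0–2), it is not an edgeless graph, so tw(G) ≥ 1. Therefore the treewidth is 1.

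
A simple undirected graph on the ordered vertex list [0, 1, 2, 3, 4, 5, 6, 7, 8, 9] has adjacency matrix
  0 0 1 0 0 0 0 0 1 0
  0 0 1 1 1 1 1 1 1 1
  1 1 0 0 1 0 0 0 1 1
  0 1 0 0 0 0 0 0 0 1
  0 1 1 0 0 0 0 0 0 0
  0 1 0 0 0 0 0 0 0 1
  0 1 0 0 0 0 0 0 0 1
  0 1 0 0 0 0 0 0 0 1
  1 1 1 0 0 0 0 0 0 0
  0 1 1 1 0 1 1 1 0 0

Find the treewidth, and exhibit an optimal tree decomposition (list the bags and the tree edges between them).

Treewidth 2.
One such decomposition:
Bags: B1 = {1, 2, 9}  B2 = {1, 3, 9}  B3 = {1, 7, 9}  B4 = {1, 2, 8}  B5 = {1, 6, 9}  B6 = {0, 2, 8}  B7 = {1, 2, 4}  B8 = {1, 5, 9}
Tree: B1–B2, B2–B3, B1–B4, B3–B5, B4–B6, B1–B7, B5–B8

The largest bag has 3 vertices, giving width 2; this decomposition certifies tw(G) ≤ 2. Conversely, {0, 2, 8} is a clique of size 3, and the vertices of any clique must share a bag in every tree decomposition; so some bag has ≥ 3 vertices and tw(G) ≥ 2. Combining the bounds, tw(G) = 2.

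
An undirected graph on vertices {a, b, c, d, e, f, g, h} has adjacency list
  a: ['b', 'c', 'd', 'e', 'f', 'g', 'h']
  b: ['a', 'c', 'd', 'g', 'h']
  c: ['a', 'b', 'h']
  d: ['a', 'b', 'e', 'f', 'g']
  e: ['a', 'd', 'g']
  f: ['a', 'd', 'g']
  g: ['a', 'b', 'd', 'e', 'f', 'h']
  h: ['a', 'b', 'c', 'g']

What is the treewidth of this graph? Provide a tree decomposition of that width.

Treewidth 3.
One optimal decomposition is:
Bags: B1 = {a, d, e, g}  B2 = {a, b, d, g}  B3 = {a, b, g, h}  B4 = {a, b, c, h}  B5 = {a, d, f, g}
Tree: B1–B2, B2–B3, B3–B4, B2–B5

Every bag has size at most 4, so the width is 4 − 1 = 3 and tw(G) ≤ 3. On the other hand G contains the 4-clique {a, d, e, g}. A clique must lie in a single bag of any decomposition, so no decomposition can have width below 3. Therefore the treewidth is 3.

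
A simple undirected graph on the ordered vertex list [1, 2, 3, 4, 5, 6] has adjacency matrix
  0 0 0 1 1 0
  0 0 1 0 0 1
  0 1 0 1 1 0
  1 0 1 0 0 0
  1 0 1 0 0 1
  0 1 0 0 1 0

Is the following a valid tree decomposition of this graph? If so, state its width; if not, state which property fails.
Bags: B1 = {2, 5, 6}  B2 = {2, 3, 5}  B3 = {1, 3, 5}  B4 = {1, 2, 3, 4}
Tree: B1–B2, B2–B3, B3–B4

No — bags containing vertex 2 are not connected in the tree.

A tree decomposition must satisfy three properties: every vertex lies in some bag; for every edge, both endpoints lie together in some bag; and for every vertex, the bags containing it form a connected subtree. Here bags containing vertex 2 are not connected in the tree, so the decomposition is invalid.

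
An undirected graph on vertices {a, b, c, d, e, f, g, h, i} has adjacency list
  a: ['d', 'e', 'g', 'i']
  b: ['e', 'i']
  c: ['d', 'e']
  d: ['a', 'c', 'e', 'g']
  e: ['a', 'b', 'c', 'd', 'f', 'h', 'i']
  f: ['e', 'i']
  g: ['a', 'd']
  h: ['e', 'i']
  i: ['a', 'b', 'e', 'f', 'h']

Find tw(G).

2

A width-2 tree decomposition is:
Bags: B1 = {e, f, i}  B2 = {a, e, i}  B3 = {b, e, i}  B4 = {a, d, e}  B5 = {c, d, e}  B6 = {e, h, i}  B7 = {a, d, g}
Tree: B1–B2, B2–B3, B2–B4, B4–B5, B3–B6, B4–B7
Each bag holds 3 vertices, so the decomposition has width 2, which upper-bounds the treewidth. For the lower bound, the 3 vertices {a, d, g} are pairwise adjacent, and any tree decomposition puts a clique entirely inside one bag — forcing width ≥ 2. Therefore the treewidth is 2.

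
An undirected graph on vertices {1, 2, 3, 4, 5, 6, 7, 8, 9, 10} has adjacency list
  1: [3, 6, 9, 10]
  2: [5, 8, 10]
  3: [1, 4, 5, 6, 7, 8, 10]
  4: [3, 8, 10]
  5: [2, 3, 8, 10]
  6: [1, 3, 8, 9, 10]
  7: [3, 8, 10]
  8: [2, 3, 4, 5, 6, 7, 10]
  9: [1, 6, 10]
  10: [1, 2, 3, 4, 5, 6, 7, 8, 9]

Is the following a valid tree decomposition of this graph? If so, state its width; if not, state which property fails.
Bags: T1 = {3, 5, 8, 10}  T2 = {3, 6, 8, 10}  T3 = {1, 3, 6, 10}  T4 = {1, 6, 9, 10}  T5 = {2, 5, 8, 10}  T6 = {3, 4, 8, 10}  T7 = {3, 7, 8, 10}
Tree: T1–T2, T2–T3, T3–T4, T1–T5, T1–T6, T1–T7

Vertex coverage: the bags together contain {1, 2, 3, 4, 5, 6, 7, 8, 9, 10}, the full vertex set. Edge coverage: each edge of G has both endpoints in at least one bag. Running intersection: for every vertex, the bags containing it form a connected subtree. All three properties hold, so this is a valid tree decomposition of width max|bag| − 1 = 3, and hence tw(G) ≤ 3.

Yes; width 3.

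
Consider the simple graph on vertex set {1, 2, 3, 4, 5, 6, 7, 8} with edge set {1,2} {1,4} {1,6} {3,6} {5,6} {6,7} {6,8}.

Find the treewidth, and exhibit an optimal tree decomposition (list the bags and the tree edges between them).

Treewidth 1.
One such decomposition:
Bags: B1 = {5, 6}  B2 = {6, 8}  B3 = {1, 6}  B4 = {3, 6}  B5 = {6, 7}  B6 = {1, 4}  B7 = {1, 2}
Tree: B1–B2, B1–B3, B1–B4, B3–B5, B3–B6, B3–B7

The largest bag has 2 vertices, giving width 1; this decomposition certifies tw(G) ≤ 1. G has an edge, so its treewidth is at least 1. Combining the bounds, tw(G) = 1.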